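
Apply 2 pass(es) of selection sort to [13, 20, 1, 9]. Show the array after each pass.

Pass 1: Select minimum 1 at index 2, swap -> [1, 20, 13, 9]
Pass 2: Select minimum 9 at index 3, swap -> [1, 9, 13, 20]


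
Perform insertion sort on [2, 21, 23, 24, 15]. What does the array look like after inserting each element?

First element 2 is already 'sorted'
Insert 21: shifted 0 elements -> [2, 21, 23, 24, 15]
Insert 23: shifted 0 elements -> [2, 21, 23, 24, 15]
Insert 24: shifted 0 elements -> [2, 21, 23, 24, 15]
Insert 15: shifted 3 elements -> [2, 15, 21, 23, 24]


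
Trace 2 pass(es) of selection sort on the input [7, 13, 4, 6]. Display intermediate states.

Pass 1: Select minimum 4 at index 2, swap -> [4, 13, 7, 6]
Pass 2: Select minimum 6 at index 3, swap -> [4, 6, 7, 13]


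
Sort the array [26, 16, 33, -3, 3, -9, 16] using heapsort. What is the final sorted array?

Build heap: [33, 16, 26, -3, 3, -9, 16]
Extract 33: [26, 16, 16, -3, 3, -9, 33]
Extract 26: [16, 3, 16, -3, -9, 26, 33]
Extract 16: [16, 3, -9, -3, 16, 26, 33]
Extract 16: [3, -3, -9, 16, 16, 26, 33]
Extract 3: [-3, -9, 3, 16, 16, 26, 33]
Extract -3: [-9, -3, 3, 16, 16, 26, 33]


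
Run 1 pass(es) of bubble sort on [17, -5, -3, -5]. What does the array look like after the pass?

After pass 1: [-5, -3, -5, 17] (3 swaps)
Total swaps: 3


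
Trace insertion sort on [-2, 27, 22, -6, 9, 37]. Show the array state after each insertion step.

First element -2 is already 'sorted'
Insert 27: shifted 0 elements -> [-2, 27, 22, -6, 9, 37]
Insert 22: shifted 1 elements -> [-2, 22, 27, -6, 9, 37]
Insert -6: shifted 3 elements -> [-6, -2, 22, 27, 9, 37]
Insert 9: shifted 2 elements -> [-6, -2, 9, 22, 27, 37]
Insert 37: shifted 0 elements -> [-6, -2, 9, 22, 27, 37]


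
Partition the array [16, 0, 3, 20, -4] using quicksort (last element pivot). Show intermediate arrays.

Partition 1: pivot=-4 at index 0 -> [-4, 0, 3, 20, 16]
Partition 2: pivot=16 at index 3 -> [-4, 0, 3, 16, 20]
Partition 3: pivot=3 at index 2 -> [-4, 0, 3, 16, 20]


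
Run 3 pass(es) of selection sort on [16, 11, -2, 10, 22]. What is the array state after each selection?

Pass 1: Select minimum -2 at index 2, swap -> [-2, 11, 16, 10, 22]
Pass 2: Select minimum 10 at index 3, swap -> [-2, 10, 16, 11, 22]
Pass 3: Select minimum 11 at index 3, swap -> [-2, 10, 11, 16, 22]


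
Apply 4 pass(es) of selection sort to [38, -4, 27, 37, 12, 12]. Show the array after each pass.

Pass 1: Select minimum -4 at index 1, swap -> [-4, 38, 27, 37, 12, 12]
Pass 2: Select minimum 12 at index 4, swap -> [-4, 12, 27, 37, 38, 12]
Pass 3: Select minimum 12 at index 5, swap -> [-4, 12, 12, 37, 38, 27]
Pass 4: Select minimum 27 at index 5, swap -> [-4, 12, 12, 27, 38, 37]


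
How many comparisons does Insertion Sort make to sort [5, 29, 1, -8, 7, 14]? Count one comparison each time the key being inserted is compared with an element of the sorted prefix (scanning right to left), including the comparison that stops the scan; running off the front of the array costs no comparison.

Insert 29: 5 <= 29 (stop) = 1 comparison(s) -> [5, 29, 1, -8, 7, 14]
Insert 1: 29 > 1 (shift), 5 > 1 (shift), reached front = 2 comparison(s) -> [1, 5, 29, -8, 7, 14]
Insert -8: 29 > -8 (shift), 5 > -8 (shift), 1 > -8 (shift), reached front = 3 comparison(s) -> [-8, 1, 5, 29, 7, 14]
Insert 7: 29 > 7 (shift), 5 <= 7 (stop) = 2 comparison(s) -> [-8, 1, 5, 7, 29, 14]
Insert 14: 29 > 14 (shift), 7 <= 14 (stop) = 2 comparison(s) -> [-8, 1, 5, 7, 14, 29]
Total comparisons: 1 + 2 + 3 + 2 + 2 = 10


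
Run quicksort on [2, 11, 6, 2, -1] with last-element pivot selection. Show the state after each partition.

Partition 1: pivot=-1 at index 0 -> [-1, 11, 6, 2, 2]
Partition 2: pivot=2 at index 2 -> [-1, 2, 2, 11, 6]
Partition 3: pivot=6 at index 3 -> [-1, 2, 2, 6, 11]


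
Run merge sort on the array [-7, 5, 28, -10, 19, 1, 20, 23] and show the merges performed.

Divide and conquer:
  Merge [-7] + [5] -> [-7, 5]
  Merge [28] + [-10] -> [-10, 28]
  Merge [-7, 5] + [-10, 28] -> [-10, -7, 5, 28]
  Merge [19] + [1] -> [1, 19]
  Merge [20] + [23] -> [20, 23]
  Merge [1, 19] + [20, 23] -> [1, 19, 20, 23]
  Merge [-10, -7, 5, 28] + [1, 19, 20, 23] -> [-10, -7, 1, 5, 19, 20, 23, 28]


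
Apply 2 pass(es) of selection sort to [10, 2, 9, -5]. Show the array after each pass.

Pass 1: Select minimum -5 at index 3, swap -> [-5, 2, 9, 10]
Pass 2: Select minimum 2 at index 1, swap -> [-5, 2, 9, 10]


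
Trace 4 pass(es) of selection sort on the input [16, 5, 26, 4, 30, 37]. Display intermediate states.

Pass 1: Select minimum 4 at index 3, swap -> [4, 5, 26, 16, 30, 37]
Pass 2: Select minimum 5 at index 1, swap -> [4, 5, 26, 16, 30, 37]
Pass 3: Select minimum 16 at index 3, swap -> [4, 5, 16, 26, 30, 37]
Pass 4: Select minimum 26 at index 3, swap -> [4, 5, 16, 26, 30, 37]


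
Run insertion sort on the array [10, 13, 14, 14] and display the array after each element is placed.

First element 10 is already 'sorted'
Insert 13: shifted 0 elements -> [10, 13, 14, 14]
Insert 14: shifted 0 elements -> [10, 13, 14, 14]
Insert 14: shifted 0 elements -> [10, 13, 14, 14]


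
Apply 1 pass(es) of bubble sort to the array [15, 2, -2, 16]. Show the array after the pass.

After pass 1: [2, -2, 15, 16] (2 swaps)
Total swaps: 2


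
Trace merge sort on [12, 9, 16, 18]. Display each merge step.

Divide and conquer:
  Merge [12] + [9] -> [9, 12]
  Merge [16] + [18] -> [16, 18]
  Merge [9, 12] + [16, 18] -> [9, 12, 16, 18]


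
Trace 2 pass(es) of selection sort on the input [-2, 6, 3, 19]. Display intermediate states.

Pass 1: Select minimum -2 at index 0, swap -> [-2, 6, 3, 19]
Pass 2: Select minimum 3 at index 2, swap -> [-2, 3, 6, 19]


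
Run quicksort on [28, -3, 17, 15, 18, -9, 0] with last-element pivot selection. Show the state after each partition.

Partition 1: pivot=0 at index 2 -> [-3, -9, 0, 15, 18, 28, 17]
Partition 2: pivot=-9 at index 0 -> [-9, -3, 0, 15, 18, 28, 17]
Partition 3: pivot=17 at index 4 -> [-9, -3, 0, 15, 17, 28, 18]
Partition 4: pivot=18 at index 5 -> [-9, -3, 0, 15, 17, 18, 28]


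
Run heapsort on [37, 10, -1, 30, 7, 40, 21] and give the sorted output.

Build heap: [40, 30, 37, 10, 7, -1, 21]
Extract 40: [37, 30, 21, 10, 7, -1, 40]
Extract 37: [30, 10, 21, -1, 7, 37, 40]
Extract 30: [21, 10, 7, -1, 30, 37, 40]
Extract 21: [10, -1, 7, 21, 30, 37, 40]
Extract 10: [7, -1, 10, 21, 30, 37, 40]
Extract 7: [-1, 7, 10, 21, 30, 37, 40]


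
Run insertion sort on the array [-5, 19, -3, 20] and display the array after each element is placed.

First element -5 is already 'sorted'
Insert 19: shifted 0 elements -> [-5, 19, -3, 20]
Insert -3: shifted 1 elements -> [-5, -3, 19, 20]
Insert 20: shifted 0 elements -> [-5, -3, 19, 20]


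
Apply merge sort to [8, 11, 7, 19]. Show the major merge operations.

Divide and conquer:
  Merge [8] + [11] -> [8, 11]
  Merge [7] + [19] -> [7, 19]
  Merge [8, 11] + [7, 19] -> [7, 8, 11, 19]


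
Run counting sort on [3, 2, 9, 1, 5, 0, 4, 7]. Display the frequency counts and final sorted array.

Count array: [1, 1, 1, 1, 1, 1, 0, 1, 0, 1]
(count[i] = number of elements equal to i)
Cumulative count: [1, 2, 3, 4, 5, 6, 6, 7, 7, 8]
Sorted: [0, 1, 2, 3, 4, 5, 7, 9]


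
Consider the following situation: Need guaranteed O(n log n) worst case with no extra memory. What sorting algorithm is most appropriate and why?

Best choice: Heapsort
Reason: Heapsort is O(n log n) worst case and sorts in-place; quicksort can degrade to O(n^2)


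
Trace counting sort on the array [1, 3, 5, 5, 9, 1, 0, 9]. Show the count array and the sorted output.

Count array: [1, 2, 0, 1, 0, 2, 0, 0, 0, 2]
(count[i] = number of elements equal to i)
Cumulative count: [1, 3, 3, 4, 4, 6, 6, 6, 6, 8]
Sorted: [0, 1, 1, 3, 5, 5, 9, 9]


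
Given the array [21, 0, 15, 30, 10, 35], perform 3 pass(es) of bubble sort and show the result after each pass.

After pass 1: [0, 15, 21, 10, 30, 35] (3 swaps)
After pass 2: [0, 15, 10, 21, 30, 35] (1 swaps)
After pass 3: [0, 10, 15, 21, 30, 35] (1 swaps)
Total swaps: 5


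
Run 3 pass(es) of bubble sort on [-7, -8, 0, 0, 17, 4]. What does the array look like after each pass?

After pass 1: [-8, -7, 0, 0, 4, 17] (2 swaps)
After pass 2: [-8, -7, 0, 0, 4, 17] (0 swaps)
After pass 3: [-8, -7, 0, 0, 4, 17] (0 swaps)
Total swaps: 2


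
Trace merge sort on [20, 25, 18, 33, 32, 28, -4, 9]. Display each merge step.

Divide and conquer:
  Merge [20] + [25] -> [20, 25]
  Merge [18] + [33] -> [18, 33]
  Merge [20, 25] + [18, 33] -> [18, 20, 25, 33]
  Merge [32] + [28] -> [28, 32]
  Merge [-4] + [9] -> [-4, 9]
  Merge [28, 32] + [-4, 9] -> [-4, 9, 28, 32]
  Merge [18, 20, 25, 33] + [-4, 9, 28, 32] -> [-4, 9, 18, 20, 25, 28, 32, 33]


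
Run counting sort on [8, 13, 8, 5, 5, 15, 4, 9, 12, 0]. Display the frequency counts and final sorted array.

Count array: [1, 0, 0, 0, 1, 2, 0, 0, 2, 1, 0, 0, 1, 1, 0, 1]
(count[i] = number of elements equal to i)
Cumulative count: [1, 1, 1, 1, 2, 4, 4, 4, 6, 7, 7, 7, 8, 9, 9, 10]
Sorted: [0, 4, 5, 5, 8, 8, 9, 12, 13, 15]


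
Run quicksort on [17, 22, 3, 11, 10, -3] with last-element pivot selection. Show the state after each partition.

Partition 1: pivot=-3 at index 0 -> [-3, 22, 3, 11, 10, 17]
Partition 2: pivot=17 at index 4 -> [-3, 3, 11, 10, 17, 22]
Partition 3: pivot=10 at index 2 -> [-3, 3, 10, 11, 17, 22]


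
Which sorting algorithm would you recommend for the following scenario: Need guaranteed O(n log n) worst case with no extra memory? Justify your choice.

Best choice: Heapsort
Reason: Heapsort is O(n log n) worst case and sorts in-place; quicksort can degrade to O(n^2)


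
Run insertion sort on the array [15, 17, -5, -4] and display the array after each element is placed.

First element 15 is already 'sorted'
Insert 17: shifted 0 elements -> [15, 17, -5, -4]
Insert -5: shifted 2 elements -> [-5, 15, 17, -4]
Insert -4: shifted 2 elements -> [-5, -4, 15, 17]


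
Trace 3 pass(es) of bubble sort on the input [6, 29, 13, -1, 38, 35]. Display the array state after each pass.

After pass 1: [6, 13, -1, 29, 35, 38] (3 swaps)
After pass 2: [6, -1, 13, 29, 35, 38] (1 swaps)
After pass 3: [-1, 6, 13, 29, 35, 38] (1 swaps)
Total swaps: 5


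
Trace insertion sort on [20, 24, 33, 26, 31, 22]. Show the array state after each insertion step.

First element 20 is already 'sorted'
Insert 24: shifted 0 elements -> [20, 24, 33, 26, 31, 22]
Insert 33: shifted 0 elements -> [20, 24, 33, 26, 31, 22]
Insert 26: shifted 1 elements -> [20, 24, 26, 33, 31, 22]
Insert 31: shifted 1 elements -> [20, 24, 26, 31, 33, 22]
Insert 22: shifted 4 elements -> [20, 22, 24, 26, 31, 33]


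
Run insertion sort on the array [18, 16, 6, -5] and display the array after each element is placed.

First element 18 is already 'sorted'
Insert 16: shifted 1 elements -> [16, 18, 6, -5]
Insert 6: shifted 2 elements -> [6, 16, 18, -5]
Insert -5: shifted 3 elements -> [-5, 6, 16, 18]


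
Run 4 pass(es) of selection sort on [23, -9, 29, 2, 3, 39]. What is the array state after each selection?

Pass 1: Select minimum -9 at index 1, swap -> [-9, 23, 29, 2, 3, 39]
Pass 2: Select minimum 2 at index 3, swap -> [-9, 2, 29, 23, 3, 39]
Pass 3: Select minimum 3 at index 4, swap -> [-9, 2, 3, 23, 29, 39]
Pass 4: Select minimum 23 at index 3, swap -> [-9, 2, 3, 23, 29, 39]


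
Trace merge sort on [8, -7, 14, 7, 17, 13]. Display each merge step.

Divide and conquer:
  Merge [-7] + [14] -> [-7, 14]
  Merge [8] + [-7, 14] -> [-7, 8, 14]
  Merge [17] + [13] -> [13, 17]
  Merge [7] + [13, 17] -> [7, 13, 17]
  Merge [-7, 8, 14] + [7, 13, 17] -> [-7, 7, 8, 13, 14, 17]


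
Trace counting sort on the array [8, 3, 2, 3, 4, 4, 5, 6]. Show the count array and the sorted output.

Count array: [0, 0, 1, 2, 2, 1, 1, 0, 1]
(count[i] = number of elements equal to i)
Cumulative count: [0, 0, 1, 3, 5, 6, 7, 7, 8]
Sorted: [2, 3, 3, 4, 4, 5, 6, 8]


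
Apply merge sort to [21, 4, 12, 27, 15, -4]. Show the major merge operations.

Divide and conquer:
  Merge [4] + [12] -> [4, 12]
  Merge [21] + [4, 12] -> [4, 12, 21]
  Merge [15] + [-4] -> [-4, 15]
  Merge [27] + [-4, 15] -> [-4, 15, 27]
  Merge [4, 12, 21] + [-4, 15, 27] -> [-4, 4, 12, 15, 21, 27]


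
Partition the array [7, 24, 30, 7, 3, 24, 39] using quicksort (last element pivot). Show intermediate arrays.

Partition 1: pivot=39 at index 6 -> [7, 24, 30, 7, 3, 24, 39]
Partition 2: pivot=24 at index 4 -> [7, 24, 7, 3, 24, 30, 39]
Partition 3: pivot=3 at index 0 -> [3, 24, 7, 7, 24, 30, 39]
Partition 4: pivot=7 at index 2 -> [3, 7, 7, 24, 24, 30, 39]


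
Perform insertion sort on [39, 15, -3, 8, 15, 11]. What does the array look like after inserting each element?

First element 39 is already 'sorted'
Insert 15: shifted 1 elements -> [15, 39, -3, 8, 15, 11]
Insert -3: shifted 2 elements -> [-3, 15, 39, 8, 15, 11]
Insert 8: shifted 2 elements -> [-3, 8, 15, 39, 15, 11]
Insert 15: shifted 1 elements -> [-3, 8, 15, 15, 39, 11]
Insert 11: shifted 3 elements -> [-3, 8, 11, 15, 15, 39]


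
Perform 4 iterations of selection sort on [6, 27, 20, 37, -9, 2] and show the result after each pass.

Pass 1: Select minimum -9 at index 4, swap -> [-9, 27, 20, 37, 6, 2]
Pass 2: Select minimum 2 at index 5, swap -> [-9, 2, 20, 37, 6, 27]
Pass 3: Select minimum 6 at index 4, swap -> [-9, 2, 6, 37, 20, 27]
Pass 4: Select minimum 20 at index 4, swap -> [-9, 2, 6, 20, 37, 27]


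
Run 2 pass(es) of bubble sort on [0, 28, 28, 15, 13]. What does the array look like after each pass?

After pass 1: [0, 28, 15, 13, 28] (2 swaps)
After pass 2: [0, 15, 13, 28, 28] (2 swaps)
Total swaps: 4


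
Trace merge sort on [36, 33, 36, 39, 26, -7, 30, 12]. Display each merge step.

Divide and conquer:
  Merge [36] + [33] -> [33, 36]
  Merge [36] + [39] -> [36, 39]
  Merge [33, 36] + [36, 39] -> [33, 36, 36, 39]
  Merge [26] + [-7] -> [-7, 26]
  Merge [30] + [12] -> [12, 30]
  Merge [-7, 26] + [12, 30] -> [-7, 12, 26, 30]
  Merge [33, 36, 36, 39] + [-7, 12, 26, 30] -> [-7, 12, 26, 30, 33, 36, 36, 39]


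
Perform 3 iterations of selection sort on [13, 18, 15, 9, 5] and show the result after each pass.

Pass 1: Select minimum 5 at index 4, swap -> [5, 18, 15, 9, 13]
Pass 2: Select minimum 9 at index 3, swap -> [5, 9, 15, 18, 13]
Pass 3: Select minimum 13 at index 4, swap -> [5, 9, 13, 18, 15]


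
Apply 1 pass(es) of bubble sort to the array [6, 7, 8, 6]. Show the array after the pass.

After pass 1: [6, 7, 6, 8] (1 swaps)
Total swaps: 1


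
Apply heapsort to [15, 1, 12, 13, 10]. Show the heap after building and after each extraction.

Build heap: [15, 13, 12, 1, 10]
Extract 15: [13, 10, 12, 1, 15]
Extract 13: [12, 10, 1, 13, 15]
Extract 12: [10, 1, 12, 13, 15]
Extract 10: [1, 10, 12, 13, 15]


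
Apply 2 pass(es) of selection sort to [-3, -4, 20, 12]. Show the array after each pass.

Pass 1: Select minimum -4 at index 1, swap -> [-4, -3, 20, 12]
Pass 2: Select minimum -3 at index 1, swap -> [-4, -3, 20, 12]


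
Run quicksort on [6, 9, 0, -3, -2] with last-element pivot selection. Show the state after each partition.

Partition 1: pivot=-2 at index 1 -> [-3, -2, 0, 6, 9]
Partition 2: pivot=9 at index 4 -> [-3, -2, 0, 6, 9]
Partition 3: pivot=6 at index 3 -> [-3, -2, 0, 6, 9]


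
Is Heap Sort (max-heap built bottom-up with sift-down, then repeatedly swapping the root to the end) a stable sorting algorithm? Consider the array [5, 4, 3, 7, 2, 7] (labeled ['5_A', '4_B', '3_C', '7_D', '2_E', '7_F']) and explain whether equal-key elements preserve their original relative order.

Trace Heap Sort on the labeled array (the key is the number; the letter only tracks identity):
  Build max-heap: [7_D, 5_A, 7_F, 4_B, 2_E, 3_C]
  Swap root 7_D to index 5, re-heapify first 5 -> [7_F, 5_A, 3_C, 4_B, 2_E, 7_D]
  Swap root 7_F to index 4, re-heapify first 4 -> [5_A, 4_B, 3_C, 2_E, 7_F, 7_D]
  Swap root 5_A to index 3, re-heapify first 3 -> [4_B, 2_E, 3_C, 5_A, 7_F, 7_D]
  Swap root 4_B to index 2, re-heapify first 2 -> [3_C, 2_E, 4_B, 5_A, 7_F, 7_D]
  Swap root 3_C to index 1, re-heapify first 1 -> [2_E, 3_C, 4_B, 5_A, 7_F, 7_D]
Final order: [2_E, 3_C, 4_B, 5_A, 7_F, 7_D]
Equal keys:
  value 7: originally 7_D, 7_F; after sorting 7_F, 7_D -> order changed
Equal keys were reordered, so Heap Sort is not stable: heap construction and root-to-end swaps move elements without regard to the original order of equal keys. (One such input is enough; an unstable sort may happen to preserve order on other inputs, but it gives no guarantee.)
Answer: Not stable


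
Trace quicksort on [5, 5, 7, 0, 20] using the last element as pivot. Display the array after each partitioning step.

Partition 1: pivot=20 at index 4 -> [5, 5, 7, 0, 20]
Partition 2: pivot=0 at index 0 -> [0, 5, 7, 5, 20]
Partition 3: pivot=5 at index 2 -> [0, 5, 5, 7, 20]


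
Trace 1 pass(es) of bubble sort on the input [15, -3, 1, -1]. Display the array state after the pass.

After pass 1: [-3, 1, -1, 15] (3 swaps)
Total swaps: 3


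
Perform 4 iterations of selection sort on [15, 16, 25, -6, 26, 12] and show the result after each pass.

Pass 1: Select minimum -6 at index 3, swap -> [-6, 16, 25, 15, 26, 12]
Pass 2: Select minimum 12 at index 5, swap -> [-6, 12, 25, 15, 26, 16]
Pass 3: Select minimum 15 at index 3, swap -> [-6, 12, 15, 25, 26, 16]
Pass 4: Select minimum 16 at index 5, swap -> [-6, 12, 15, 16, 26, 25]


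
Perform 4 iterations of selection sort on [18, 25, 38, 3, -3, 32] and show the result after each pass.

Pass 1: Select minimum -3 at index 4, swap -> [-3, 25, 38, 3, 18, 32]
Pass 2: Select minimum 3 at index 3, swap -> [-3, 3, 38, 25, 18, 32]
Pass 3: Select minimum 18 at index 4, swap -> [-3, 3, 18, 25, 38, 32]
Pass 4: Select minimum 25 at index 3, swap -> [-3, 3, 18, 25, 38, 32]


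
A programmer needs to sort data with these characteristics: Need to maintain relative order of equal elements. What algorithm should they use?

Best choice: Merge sort or Insertion sort
Reason: Both are stable; quicksort and heapsort are not stable


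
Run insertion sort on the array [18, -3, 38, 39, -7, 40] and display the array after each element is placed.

First element 18 is already 'sorted'
Insert -3: shifted 1 elements -> [-3, 18, 38, 39, -7, 40]
Insert 38: shifted 0 elements -> [-3, 18, 38, 39, -7, 40]
Insert 39: shifted 0 elements -> [-3, 18, 38, 39, -7, 40]
Insert -7: shifted 4 elements -> [-7, -3, 18, 38, 39, 40]
Insert 40: shifted 0 elements -> [-7, -3, 18, 38, 39, 40]


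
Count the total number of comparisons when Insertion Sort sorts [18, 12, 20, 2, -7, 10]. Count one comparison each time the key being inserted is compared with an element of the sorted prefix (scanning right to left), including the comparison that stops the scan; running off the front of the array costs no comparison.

Insert 12: 18 > 12 (shift), reached front = 1 comparison(s) -> [12, 18, 20, 2, -7, 10]
Insert 20: 18 <= 20 (stop) = 1 comparison(s) -> [12, 18, 20, 2, -7, 10]
Insert 2: 20 > 2 (shift), 18 > 2 (shift), 12 > 2 (shift), reached front = 3 comparison(s) -> [2, 12, 18, 20, -7, 10]
Insert -7: 20 > -7 (shift), 18 > -7 (shift), 12 > -7 (shift), 2 > -7 (shift), reached front = 4 comparison(s) -> [-7, 2, 12, 18, 20, 10]
Insert 10: 20 > 10 (shift), 18 > 10 (shift), 12 > 10 (shift), 2 <= 10 (stop) = 4 comparison(s) -> [-7, 2, 10, 12, 18, 20]
Total comparisons: 1 + 1 + 3 + 4 + 4 = 13


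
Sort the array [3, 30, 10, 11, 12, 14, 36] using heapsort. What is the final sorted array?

Build heap: [36, 30, 14, 11, 12, 3, 10]
Extract 36: [30, 12, 14, 11, 10, 3, 36]
Extract 30: [14, 12, 3, 11, 10, 30, 36]
Extract 14: [12, 11, 3, 10, 14, 30, 36]
Extract 12: [11, 10, 3, 12, 14, 30, 36]
Extract 11: [10, 3, 11, 12, 14, 30, 36]
Extract 10: [3, 10, 11, 12, 14, 30, 36]


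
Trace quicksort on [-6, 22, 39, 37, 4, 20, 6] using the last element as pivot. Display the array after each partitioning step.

Partition 1: pivot=6 at index 2 -> [-6, 4, 6, 37, 22, 20, 39]
Partition 2: pivot=4 at index 1 -> [-6, 4, 6, 37, 22, 20, 39]
Partition 3: pivot=39 at index 6 -> [-6, 4, 6, 37, 22, 20, 39]
Partition 4: pivot=20 at index 3 -> [-6, 4, 6, 20, 22, 37, 39]
Partition 5: pivot=37 at index 5 -> [-6, 4, 6, 20, 22, 37, 39]


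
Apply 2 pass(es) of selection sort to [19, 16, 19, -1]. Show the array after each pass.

Pass 1: Select minimum -1 at index 3, swap -> [-1, 16, 19, 19]
Pass 2: Select minimum 16 at index 1, swap -> [-1, 16, 19, 19]


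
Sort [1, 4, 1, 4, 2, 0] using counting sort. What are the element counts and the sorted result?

Count array: [1, 2, 1, 0, 2]
(count[i] = number of elements equal to i)
Cumulative count: [1, 3, 4, 4, 6]
Sorted: [0, 1, 1, 2, 4, 4]


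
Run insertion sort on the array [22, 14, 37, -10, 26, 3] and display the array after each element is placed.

First element 22 is already 'sorted'
Insert 14: shifted 1 elements -> [14, 22, 37, -10, 26, 3]
Insert 37: shifted 0 elements -> [14, 22, 37, -10, 26, 3]
Insert -10: shifted 3 elements -> [-10, 14, 22, 37, 26, 3]
Insert 26: shifted 1 elements -> [-10, 14, 22, 26, 37, 3]
Insert 3: shifted 4 elements -> [-10, 3, 14, 22, 26, 37]


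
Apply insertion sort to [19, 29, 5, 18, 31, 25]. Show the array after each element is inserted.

First element 19 is already 'sorted'
Insert 29: shifted 0 elements -> [19, 29, 5, 18, 31, 25]
Insert 5: shifted 2 elements -> [5, 19, 29, 18, 31, 25]
Insert 18: shifted 2 elements -> [5, 18, 19, 29, 31, 25]
Insert 31: shifted 0 elements -> [5, 18, 19, 29, 31, 25]
Insert 25: shifted 2 elements -> [5, 18, 19, 25, 29, 31]


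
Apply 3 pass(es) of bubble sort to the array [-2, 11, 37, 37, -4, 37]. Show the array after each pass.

After pass 1: [-2, 11, 37, -4, 37, 37] (1 swaps)
After pass 2: [-2, 11, -4, 37, 37, 37] (1 swaps)
After pass 3: [-2, -4, 11, 37, 37, 37] (1 swaps)
Total swaps: 3


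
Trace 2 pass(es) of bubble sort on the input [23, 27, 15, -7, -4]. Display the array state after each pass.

After pass 1: [23, 15, -7, -4, 27] (3 swaps)
After pass 2: [15, -7, -4, 23, 27] (3 swaps)
Total swaps: 6


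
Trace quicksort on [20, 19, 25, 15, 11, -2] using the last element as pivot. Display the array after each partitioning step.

Partition 1: pivot=-2 at index 0 -> [-2, 19, 25, 15, 11, 20]
Partition 2: pivot=20 at index 4 -> [-2, 19, 15, 11, 20, 25]
Partition 3: pivot=11 at index 1 -> [-2, 11, 15, 19, 20, 25]
Partition 4: pivot=19 at index 3 -> [-2, 11, 15, 19, 20, 25]


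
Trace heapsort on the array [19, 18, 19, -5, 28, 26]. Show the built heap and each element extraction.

Build heap: [28, 19, 26, -5, 18, 19]
Extract 28: [26, 19, 19, -5, 18, 28]
Extract 26: [19, 18, 19, -5, 26, 28]
Extract 19: [19, 18, -5, 19, 26, 28]
Extract 19: [18, -5, 19, 19, 26, 28]
Extract 18: [-5, 18, 19, 19, 26, 28]


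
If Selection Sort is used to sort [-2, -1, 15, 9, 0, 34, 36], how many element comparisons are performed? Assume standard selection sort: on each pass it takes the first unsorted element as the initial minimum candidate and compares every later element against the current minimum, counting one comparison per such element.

Pass 1: scan indices 1..6 for the minimum = 6 comparison(s); min is -2, place at index 0 -> [-2, -1, 15, 9, 0, 34, 36]
Pass 2: scan indices 2..6 for the minimum = 5 comparison(s); min is -1, place at index 1 -> [-2, -1, 15, 9, 0, 34, 36]
Pass 3: scan indices 3..6 for the minimum = 4 comparison(s); min is 0, place at index 2 -> [-2, -1, 0, 9, 15, 34, 36]
Pass 4: scan indices 4..6 for the minimum = 3 comparison(s); min is 9, place at index 3 -> [-2, -1, 0, 9, 15, 34, 36]
Pass 5: scan indices 5..6 for the minimum = 2 comparison(s); min is 15, place at index 4 -> [-2, -1, 0, 9, 15, 34, 36]
Pass 6: scan indices 6..6 for the minimum = 1 comparison(s); min is 34, place at index 5 -> [-2, -1, 0, 9, 15, 34, 36]
Selection sort always scans the whole unsorted suffix, so the count is (n-1) + (n-2) + ... + 1 = n(n-1)/2 = 7*6/2 = 21 regardless of the input order.
Total comparisons: 6 + 5 + 4 + 3 + 2 + 1 = 21


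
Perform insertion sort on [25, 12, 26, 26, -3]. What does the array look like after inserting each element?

First element 25 is already 'sorted'
Insert 12: shifted 1 elements -> [12, 25, 26, 26, -3]
Insert 26: shifted 0 elements -> [12, 25, 26, 26, -3]
Insert 26: shifted 0 elements -> [12, 25, 26, 26, -3]
Insert -3: shifted 4 elements -> [-3, 12, 25, 26, 26]


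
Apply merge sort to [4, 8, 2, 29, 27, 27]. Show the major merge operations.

Divide and conquer:
  Merge [8] + [2] -> [2, 8]
  Merge [4] + [2, 8] -> [2, 4, 8]
  Merge [27] + [27] -> [27, 27]
  Merge [29] + [27, 27] -> [27, 27, 29]
  Merge [2, 4, 8] + [27, 27, 29] -> [2, 4, 8, 27, 27, 29]


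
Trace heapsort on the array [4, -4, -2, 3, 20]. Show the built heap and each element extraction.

Build heap: [20, 4, -2, 3, -4]
Extract 20: [4, 3, -2, -4, 20]
Extract 4: [3, -4, -2, 4, 20]
Extract 3: [-2, -4, 3, 4, 20]
Extract -2: [-4, -2, 3, 4, 20]


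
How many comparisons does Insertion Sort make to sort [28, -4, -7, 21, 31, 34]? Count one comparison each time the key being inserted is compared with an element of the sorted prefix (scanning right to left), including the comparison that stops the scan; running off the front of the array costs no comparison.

Insert -4: 28 > -4 (shift), reached front = 1 comparison(s) -> [-4, 28, -7, 21, 31, 34]
Insert -7: 28 > -7 (shift), -4 > -7 (shift), reached front = 2 comparison(s) -> [-7, -4, 28, 21, 31, 34]
Insert 21: 28 > 21 (shift), -4 <= 21 (stop) = 2 comparison(s) -> [-7, -4, 21, 28, 31, 34]
Insert 31: 28 <= 31 (stop) = 1 comparison(s) -> [-7, -4, 21, 28, 31, 34]
Insert 34: 31 <= 34 (stop) = 1 comparison(s) -> [-7, -4, 21, 28, 31, 34]
Total comparisons: 1 + 2 + 2 + 1 + 1 = 7


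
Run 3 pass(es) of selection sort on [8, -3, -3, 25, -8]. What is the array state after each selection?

Pass 1: Select minimum -8 at index 4, swap -> [-8, -3, -3, 25, 8]
Pass 2: Select minimum -3 at index 1, swap -> [-8, -3, -3, 25, 8]
Pass 3: Select minimum -3 at index 2, swap -> [-8, -3, -3, 25, 8]


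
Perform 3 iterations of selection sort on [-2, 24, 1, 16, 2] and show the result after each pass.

Pass 1: Select minimum -2 at index 0, swap -> [-2, 24, 1, 16, 2]
Pass 2: Select minimum 1 at index 2, swap -> [-2, 1, 24, 16, 2]
Pass 3: Select minimum 2 at index 4, swap -> [-2, 1, 2, 16, 24]


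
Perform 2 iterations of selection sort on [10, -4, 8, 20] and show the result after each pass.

Pass 1: Select minimum -4 at index 1, swap -> [-4, 10, 8, 20]
Pass 2: Select minimum 8 at index 2, swap -> [-4, 8, 10, 20]


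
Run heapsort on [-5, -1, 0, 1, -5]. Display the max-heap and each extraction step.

Build heap: [1, -1, 0, -5, -5]
Extract 1: [0, -1, -5, -5, 1]
Extract 0: [-1, -5, -5, 0, 1]
Extract -1: [-5, -5, -1, 0, 1]
Extract -5: [-5, -5, -1, 0, 1]


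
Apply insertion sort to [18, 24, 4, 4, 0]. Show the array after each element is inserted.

First element 18 is already 'sorted'
Insert 24: shifted 0 elements -> [18, 24, 4, 4, 0]
Insert 4: shifted 2 elements -> [4, 18, 24, 4, 0]
Insert 4: shifted 2 elements -> [4, 4, 18, 24, 0]
Insert 0: shifted 4 elements -> [0, 4, 4, 18, 24]


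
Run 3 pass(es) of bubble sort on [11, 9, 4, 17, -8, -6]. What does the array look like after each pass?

After pass 1: [9, 4, 11, -8, -6, 17] (4 swaps)
After pass 2: [4, 9, -8, -6, 11, 17] (3 swaps)
After pass 3: [4, -8, -6, 9, 11, 17] (2 swaps)
Total swaps: 9


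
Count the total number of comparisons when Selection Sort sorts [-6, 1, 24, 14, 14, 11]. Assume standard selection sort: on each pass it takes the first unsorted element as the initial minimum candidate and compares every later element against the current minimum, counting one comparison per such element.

Pass 1: scan indices 1..5 for the minimum = 5 comparison(s); min is -6, place at index 0 -> [-6, 1, 24, 14, 14, 11]
Pass 2: scan indices 2..5 for the minimum = 4 comparison(s); min is 1, place at index 1 -> [-6, 1, 24, 14, 14, 11]
Pass 3: scan indices 3..5 for the minimum = 3 comparison(s); min is 11, place at index 2 -> [-6, 1, 11, 14, 14, 24]
Pass 4: scan indices 4..5 for the minimum = 2 comparison(s); min is 14, place at index 3 -> [-6, 1, 11, 14, 14, 24]
Pass 5: scan indices 5..5 for the minimum = 1 comparison(s); min is 14, place at index 4 -> [-6, 1, 11, 14, 14, 24]
Selection sort always scans the whole unsorted suffix, so the count is (n-1) + (n-2) + ... + 1 = n(n-1)/2 = 6*5/2 = 15 regardless of the input order.
Total comparisons: 5 + 4 + 3 + 2 + 1 = 15


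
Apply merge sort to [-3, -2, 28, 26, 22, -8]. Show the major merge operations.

Divide and conquer:
  Merge [-2] + [28] -> [-2, 28]
  Merge [-3] + [-2, 28] -> [-3, -2, 28]
  Merge [22] + [-8] -> [-8, 22]
  Merge [26] + [-8, 22] -> [-8, 22, 26]
  Merge [-3, -2, 28] + [-8, 22, 26] -> [-8, -3, -2, 22, 26, 28]


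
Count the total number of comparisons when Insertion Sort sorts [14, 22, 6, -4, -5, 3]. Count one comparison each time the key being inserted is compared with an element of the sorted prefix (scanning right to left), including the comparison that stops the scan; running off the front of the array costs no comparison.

Insert 22: 14 <= 22 (stop) = 1 comparison(s) -> [14, 22, 6, -4, -5, 3]
Insert 6: 22 > 6 (shift), 14 > 6 (shift), reached front = 2 comparison(s) -> [6, 14, 22, -4, -5, 3]
Insert -4: 22 > -4 (shift), 14 > -4 (shift), 6 > -4 (shift), reached front = 3 comparison(s) -> [-4, 6, 14, 22, -5, 3]
Insert -5: 22 > -5 (shift), 14 > -5 (shift), 6 > -5 (shift), -4 > -5 (shift), reached front = 4 comparison(s) -> [-5, -4, 6, 14, 22, 3]
Insert 3: 22 > 3 (shift), 14 > 3 (shift), 6 > 3 (shift), -4 <= 3 (stop) = 4 comparison(s) -> [-5, -4, 3, 6, 14, 22]
Total comparisons: 1 + 2 + 3 + 4 + 4 = 14


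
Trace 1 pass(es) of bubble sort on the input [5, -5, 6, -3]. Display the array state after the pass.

After pass 1: [-5, 5, -3, 6] (2 swaps)
Total swaps: 2


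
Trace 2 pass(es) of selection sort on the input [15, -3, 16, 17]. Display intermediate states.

Pass 1: Select minimum -3 at index 1, swap -> [-3, 15, 16, 17]
Pass 2: Select minimum 15 at index 1, swap -> [-3, 15, 16, 17]


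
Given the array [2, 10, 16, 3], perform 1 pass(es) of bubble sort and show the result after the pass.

After pass 1: [2, 10, 3, 16] (1 swaps)
Total swaps: 1


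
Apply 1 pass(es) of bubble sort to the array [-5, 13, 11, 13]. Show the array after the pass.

After pass 1: [-5, 11, 13, 13] (1 swaps)
Total swaps: 1


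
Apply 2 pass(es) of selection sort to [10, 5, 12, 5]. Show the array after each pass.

Pass 1: Select minimum 5 at index 1, swap -> [5, 10, 12, 5]
Pass 2: Select minimum 5 at index 3, swap -> [5, 5, 12, 10]


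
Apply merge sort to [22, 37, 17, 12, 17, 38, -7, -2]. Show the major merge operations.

Divide and conquer:
  Merge [22] + [37] -> [22, 37]
  Merge [17] + [12] -> [12, 17]
  Merge [22, 37] + [12, 17] -> [12, 17, 22, 37]
  Merge [17] + [38] -> [17, 38]
  Merge [-7] + [-2] -> [-7, -2]
  Merge [17, 38] + [-7, -2] -> [-7, -2, 17, 38]
  Merge [12, 17, 22, 37] + [-7, -2, 17, 38] -> [-7, -2, 12, 17, 17, 22, 37, 38]


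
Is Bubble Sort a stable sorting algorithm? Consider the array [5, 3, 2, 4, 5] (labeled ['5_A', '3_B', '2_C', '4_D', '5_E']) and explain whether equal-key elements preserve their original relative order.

Trace Bubble Sort on the labeled array (the key is the number; the letter only tracks identity):
  After pass 1: [3_B, 2_C, 4_D, 5_A, 5_E]
  After pass 2: [2_C, 3_B, 4_D, 5_A, 5_E]
  After pass 3: [2_C, 3_B, 4_D, 5_A, 5_E] (no swaps, done)
Final order: [2_C, 3_B, 4_D, 5_A, 5_E]
Equal keys:
  value 5: originally 5_A, 5_E; after sorting 5_A, 5_E -> order preserved
All equal keys kept their original relative order. Bubble Sort is stable: it only swaps adjacent elements when the left one is strictly greater, so equal keys never move past each other.
Answer: Stable


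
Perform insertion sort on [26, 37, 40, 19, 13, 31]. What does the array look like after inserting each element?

First element 26 is already 'sorted'
Insert 37: shifted 0 elements -> [26, 37, 40, 19, 13, 31]
Insert 40: shifted 0 elements -> [26, 37, 40, 19, 13, 31]
Insert 19: shifted 3 elements -> [19, 26, 37, 40, 13, 31]
Insert 13: shifted 4 elements -> [13, 19, 26, 37, 40, 31]
Insert 31: shifted 2 elements -> [13, 19, 26, 31, 37, 40]


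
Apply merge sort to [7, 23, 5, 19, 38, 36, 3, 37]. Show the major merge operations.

Divide and conquer:
  Merge [7] + [23] -> [7, 23]
  Merge [5] + [19] -> [5, 19]
  Merge [7, 23] + [5, 19] -> [5, 7, 19, 23]
  Merge [38] + [36] -> [36, 38]
  Merge [3] + [37] -> [3, 37]
  Merge [36, 38] + [3, 37] -> [3, 36, 37, 38]
  Merge [5, 7, 19, 23] + [3, 36, 37, 38] -> [3, 5, 7, 19, 23, 36, 37, 38]


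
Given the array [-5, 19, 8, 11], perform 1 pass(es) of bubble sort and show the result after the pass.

After pass 1: [-5, 8, 11, 19] (2 swaps)
Total swaps: 2


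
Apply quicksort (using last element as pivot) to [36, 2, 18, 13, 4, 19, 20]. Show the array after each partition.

Partition 1: pivot=20 at index 5 -> [2, 18, 13, 4, 19, 20, 36]
Partition 2: pivot=19 at index 4 -> [2, 18, 13, 4, 19, 20, 36]
Partition 3: pivot=4 at index 1 -> [2, 4, 13, 18, 19, 20, 36]
Partition 4: pivot=18 at index 3 -> [2, 4, 13, 18, 19, 20, 36]


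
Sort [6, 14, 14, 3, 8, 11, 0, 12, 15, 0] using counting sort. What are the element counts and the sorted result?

Count array: [2, 0, 0, 1, 0, 0, 1, 0, 1, 0, 0, 1, 1, 0, 2, 1]
(count[i] = number of elements equal to i)
Cumulative count: [2, 2, 2, 3, 3, 3, 4, 4, 5, 5, 5, 6, 7, 7, 9, 10]
Sorted: [0, 0, 3, 6, 8, 11, 12, 14, 14, 15]


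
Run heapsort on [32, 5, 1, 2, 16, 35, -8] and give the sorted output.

Build heap: [35, 16, 32, 2, 5, 1, -8]
Extract 35: [32, 16, 1, 2, 5, -8, 35]
Extract 32: [16, 5, 1, 2, -8, 32, 35]
Extract 16: [5, 2, 1, -8, 16, 32, 35]
Extract 5: [2, -8, 1, 5, 16, 32, 35]
Extract 2: [1, -8, 2, 5, 16, 32, 35]
Extract 1: [-8, 1, 2, 5, 16, 32, 35]


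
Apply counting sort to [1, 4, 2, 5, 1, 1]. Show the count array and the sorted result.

Count array: [0, 3, 1, 0, 1, 1]
(count[i] = number of elements equal to i)
Cumulative count: [0, 3, 4, 4, 5, 6]
Sorted: [1, 1, 1, 2, 4, 5]


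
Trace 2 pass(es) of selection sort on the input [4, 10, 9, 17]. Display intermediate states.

Pass 1: Select minimum 4 at index 0, swap -> [4, 10, 9, 17]
Pass 2: Select minimum 9 at index 2, swap -> [4, 9, 10, 17]


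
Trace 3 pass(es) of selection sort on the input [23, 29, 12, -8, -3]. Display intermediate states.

Pass 1: Select minimum -8 at index 3, swap -> [-8, 29, 12, 23, -3]
Pass 2: Select minimum -3 at index 4, swap -> [-8, -3, 12, 23, 29]
Pass 3: Select minimum 12 at index 2, swap -> [-8, -3, 12, 23, 29]


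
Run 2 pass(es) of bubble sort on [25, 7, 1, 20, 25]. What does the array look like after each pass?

After pass 1: [7, 1, 20, 25, 25] (3 swaps)
After pass 2: [1, 7, 20, 25, 25] (1 swaps)
Total swaps: 4


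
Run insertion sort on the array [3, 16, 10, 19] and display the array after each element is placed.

First element 3 is already 'sorted'
Insert 16: shifted 0 elements -> [3, 16, 10, 19]
Insert 10: shifted 1 elements -> [3, 10, 16, 19]
Insert 19: shifted 0 elements -> [3, 10, 16, 19]


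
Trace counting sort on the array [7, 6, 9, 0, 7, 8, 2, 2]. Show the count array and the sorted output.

Count array: [1, 0, 2, 0, 0, 0, 1, 2, 1, 1]
(count[i] = number of elements equal to i)
Cumulative count: [1, 1, 3, 3, 3, 3, 4, 6, 7, 8]
Sorted: [0, 2, 2, 6, 7, 7, 8, 9]


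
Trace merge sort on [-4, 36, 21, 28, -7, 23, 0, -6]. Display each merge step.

Divide and conquer:
  Merge [-4] + [36] -> [-4, 36]
  Merge [21] + [28] -> [21, 28]
  Merge [-4, 36] + [21, 28] -> [-4, 21, 28, 36]
  Merge [-7] + [23] -> [-7, 23]
  Merge [0] + [-6] -> [-6, 0]
  Merge [-7, 23] + [-6, 0] -> [-7, -6, 0, 23]
  Merge [-4, 21, 28, 36] + [-7, -6, 0, 23] -> [-7, -6, -4, 0, 21, 23, 28, 36]


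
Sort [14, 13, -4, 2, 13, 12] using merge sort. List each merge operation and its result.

Divide and conquer:
  Merge [13] + [-4] -> [-4, 13]
  Merge [14] + [-4, 13] -> [-4, 13, 14]
  Merge [13] + [12] -> [12, 13]
  Merge [2] + [12, 13] -> [2, 12, 13]
  Merge [-4, 13, 14] + [2, 12, 13] -> [-4, 2, 12, 13, 13, 14]


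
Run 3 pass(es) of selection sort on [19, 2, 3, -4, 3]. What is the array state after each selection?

Pass 1: Select minimum -4 at index 3, swap -> [-4, 2, 3, 19, 3]
Pass 2: Select minimum 2 at index 1, swap -> [-4, 2, 3, 19, 3]
Pass 3: Select minimum 3 at index 2, swap -> [-4, 2, 3, 19, 3]


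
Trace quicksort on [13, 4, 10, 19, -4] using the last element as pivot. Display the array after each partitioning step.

Partition 1: pivot=-4 at index 0 -> [-4, 4, 10, 19, 13]
Partition 2: pivot=13 at index 3 -> [-4, 4, 10, 13, 19]
Partition 3: pivot=10 at index 2 -> [-4, 4, 10, 13, 19]


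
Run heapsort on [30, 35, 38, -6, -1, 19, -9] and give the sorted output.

Build heap: [38, 35, 30, -6, -1, 19, -9]
Extract 38: [35, -1, 30, -6, -9, 19, 38]
Extract 35: [30, -1, 19, -6, -9, 35, 38]
Extract 30: [19, -1, -9, -6, 30, 35, 38]
Extract 19: [-1, -6, -9, 19, 30, 35, 38]
Extract -1: [-6, -9, -1, 19, 30, 35, 38]
Extract -6: [-9, -6, -1, 19, 30, 35, 38]


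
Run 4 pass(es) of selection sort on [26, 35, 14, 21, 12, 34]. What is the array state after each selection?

Pass 1: Select minimum 12 at index 4, swap -> [12, 35, 14, 21, 26, 34]
Pass 2: Select minimum 14 at index 2, swap -> [12, 14, 35, 21, 26, 34]
Pass 3: Select minimum 21 at index 3, swap -> [12, 14, 21, 35, 26, 34]
Pass 4: Select minimum 26 at index 4, swap -> [12, 14, 21, 26, 35, 34]


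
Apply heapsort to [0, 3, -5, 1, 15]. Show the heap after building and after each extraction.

Build heap: [15, 3, -5, 1, 0]
Extract 15: [3, 1, -5, 0, 15]
Extract 3: [1, 0, -5, 3, 15]
Extract 1: [0, -5, 1, 3, 15]
Extract 0: [-5, 0, 1, 3, 15]


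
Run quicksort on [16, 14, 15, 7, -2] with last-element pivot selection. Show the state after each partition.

Partition 1: pivot=-2 at index 0 -> [-2, 14, 15, 7, 16]
Partition 2: pivot=16 at index 4 -> [-2, 14, 15, 7, 16]
Partition 3: pivot=7 at index 1 -> [-2, 7, 15, 14, 16]
Partition 4: pivot=14 at index 2 -> [-2, 7, 14, 15, 16]


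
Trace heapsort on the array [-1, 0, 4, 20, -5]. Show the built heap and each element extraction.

Build heap: [20, 0, 4, -1, -5]
Extract 20: [4, 0, -5, -1, 20]
Extract 4: [0, -1, -5, 4, 20]
Extract 0: [-1, -5, 0, 4, 20]
Extract -1: [-5, -1, 0, 4, 20]


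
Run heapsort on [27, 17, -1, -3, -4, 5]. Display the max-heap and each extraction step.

Build heap: [27, 17, 5, -3, -4, -1]
Extract 27: [17, -1, 5, -3, -4, 27]
Extract 17: [5, -1, -4, -3, 17, 27]
Extract 5: [-1, -3, -4, 5, 17, 27]
Extract -1: [-3, -4, -1, 5, 17, 27]
Extract -3: [-4, -3, -1, 5, 17, 27]


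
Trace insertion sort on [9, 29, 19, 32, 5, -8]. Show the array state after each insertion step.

First element 9 is already 'sorted'
Insert 29: shifted 0 elements -> [9, 29, 19, 32, 5, -8]
Insert 19: shifted 1 elements -> [9, 19, 29, 32, 5, -8]
Insert 32: shifted 0 elements -> [9, 19, 29, 32, 5, -8]
Insert 5: shifted 4 elements -> [5, 9, 19, 29, 32, -8]
Insert -8: shifted 5 elements -> [-8, 5, 9, 19, 29, 32]


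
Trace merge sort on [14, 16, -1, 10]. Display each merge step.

Divide and conquer:
  Merge [14] + [16] -> [14, 16]
  Merge [-1] + [10] -> [-1, 10]
  Merge [14, 16] + [-1, 10] -> [-1, 10, 14, 16]


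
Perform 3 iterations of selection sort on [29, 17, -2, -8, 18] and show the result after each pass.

Pass 1: Select minimum -8 at index 3, swap -> [-8, 17, -2, 29, 18]
Pass 2: Select minimum -2 at index 2, swap -> [-8, -2, 17, 29, 18]
Pass 3: Select minimum 17 at index 2, swap -> [-8, -2, 17, 29, 18]


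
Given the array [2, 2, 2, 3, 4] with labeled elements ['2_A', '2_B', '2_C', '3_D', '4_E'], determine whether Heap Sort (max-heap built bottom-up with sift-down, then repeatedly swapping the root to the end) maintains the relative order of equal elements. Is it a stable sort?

Trace Heap Sort on the labeled array (the key is the number; the letter only tracks identity):
  Build max-heap: [4_E, 3_D, 2_C, 2_A, 2_B]
  Swap root 4_E to index 4, re-heapify first 4 -> [3_D, 2_B, 2_C, 2_A, 4_E]
  Swap root 3_D to index 3, re-heapify first 3 -> [2_A, 2_B, 2_C, 3_D, 4_E]
  Swap root 2_A to index 2, re-heapify first 2 -> [2_C, 2_B, 2_A, 3_D, 4_E]
  Swap root 2_C to index 1, re-heapify first 1 -> [2_B, 2_C, 2_A, 3_D, 4_E]
Final order: [2_B, 2_C, 2_A, 3_D, 4_E]
Equal keys:
  value 2: originally 2_A, 2_B, 2_C; after sorting 2_B, 2_C, 2_A -> order changed
Equal keys were reordered, so Heap Sort is not stable: heap construction and root-to-end swaps move elements without regard to the original order of equal keys. (One such input is enough; an unstable sort may happen to preserve order on other inputs, but it gives no guarantee.)
Answer: Not stable
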